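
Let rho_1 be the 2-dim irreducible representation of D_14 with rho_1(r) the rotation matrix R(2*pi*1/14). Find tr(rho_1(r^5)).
chi_{rho_1}(r^5) = 2*cos(2*pi*1*5/14) = -2*cos(2*pi/7)

Argument: rho_1(r^5) is rotation by angle 2*pi*1*5/14, whose trace is 2*cos(2*pi*1*5/14) = -2*cos(2*pi/7).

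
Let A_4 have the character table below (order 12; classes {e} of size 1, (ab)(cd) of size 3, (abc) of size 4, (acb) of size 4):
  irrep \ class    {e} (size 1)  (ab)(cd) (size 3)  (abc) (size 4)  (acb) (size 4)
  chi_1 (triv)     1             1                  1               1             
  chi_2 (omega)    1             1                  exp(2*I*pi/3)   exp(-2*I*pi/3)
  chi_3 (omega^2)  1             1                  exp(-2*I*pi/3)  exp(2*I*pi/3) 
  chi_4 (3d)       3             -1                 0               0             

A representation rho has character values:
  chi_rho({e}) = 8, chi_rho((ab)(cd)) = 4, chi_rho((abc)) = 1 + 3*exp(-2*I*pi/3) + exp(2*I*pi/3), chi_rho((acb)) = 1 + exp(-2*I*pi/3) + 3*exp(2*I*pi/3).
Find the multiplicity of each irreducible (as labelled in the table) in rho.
Multiplicities: chi_1: 1, chi_2: 1, chi_3: 3, chi_4: 1.

Details: Use <chi_rho, chi> = (1/|G|) sum_C |C| * chi_rho(C) * conj(chi(C)) with |G| = 12 for each irreducible chi in the table:
  <chi_rho, chi_1> = (1/12)[1*(8)*conj(1) + 3*(4)*conj(1) + 4*(1 + 3*exp(-2*I*pi/3) + exp(2*I*pi/3))*conj(1) + 4*(1 + exp(-2*I*pi/3) + 3*exp(2*I*pi/3))*conj(1)]
      = (1/12)[(8) + (12) + (4 + 12*exp(-2*I*pi/3) + 4*exp(2*I*pi/3)) + (4 + 4*exp(-2*I*pi/3) + 12*exp(2*I*pi/3))] = 12/12 = 1
  <chi_rho, chi_2> = (1/12)[1*(8)*conj(1) + 3*(4)*conj(1) + 4*(1 + 3*exp(-2*I*pi/3) + exp(2*I*pi/3))*conj(exp(2*I*pi/3)) + 4*(1 + exp(-2*I*pi/3) + 3*exp(2*I*pi/3))*conj(exp(-2*I*pi/3))]
      = (1/12)[(8) + (12) + (4 + 4*exp(-2*I*pi/3) + 12*exp(2*I*pi/3)) + (4 + 12*exp(-2*I*pi/3) + 4*exp(2*I*pi/3))] = 12/12 = 1
  <chi_rho, chi_3> = (1/12)[1*(8)*conj(1) + 3*(4)*conj(1) + 4*(1 + 3*exp(-2*I*pi/3) + exp(2*I*pi/3))*conj(exp(-2*I*pi/3)) + 4*(1 + exp(-2*I*pi/3) + 3*exp(2*I*pi/3))*conj(exp(2*I*pi/3))]
      = (1/12)[(8) + (12) + (8) + (8)] = 36/12 = 3
  <chi_rho, chi_4> = (1/12)[1*(8)*conj(3) + 3*(4)*conj(-1) + 4*(1 + 3*exp(-2*I*pi/3) + exp(2*I*pi/3))*conj(0) + 4*(1 + exp(-2*I*pi/3) + 3*exp(2*I*pi/3))*conj(0)]
      = (1/12)[(24) + (-12) + (0) + (0)] = 12/12 = 1
(Exp terms are combined using exp(i*s)*conj(exp(i*t)) = exp(i*(s-t)), and sums of them are collapsed using the identity that for every m > 1 the m distinct m-th roots of unity sum to 0, e.g. 1 + exp(2*I*pi/3) + exp(-2*I*pi/3) = 0.)
Dimension check: dim(rho) = sum (mult * dim) = 1*1 + 1*1 + 3*1 + 1*3 = 8 = chi_rho(e) = 8.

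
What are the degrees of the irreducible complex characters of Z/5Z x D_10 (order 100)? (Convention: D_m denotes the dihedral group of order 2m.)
Dimensions: 1, 1, 1, 1, 1, 1, 1, 1, 1, 1, 1, 1, 1, 1, 1, 1, 1, 1, 1, 1, 2, 2, 2, 2, 2, 2, 2, 2, 2, 2, 2, 2, 2, 2, 2, 2, 2, 2, 2, 2

Derivation: There are 40 irreducibles (= number of conjugacy classes). Their dimensions d_i satisfy sum d_i^2 = |G| = 100: 1 + 1 + 1 + 1 + 1 + 1 + 1 + 1 + 1 + 1 + 1 + 1 + 1 + 1 + 1 + 1 + 1 + 1 + 1 + 1 + 4 + 4 + 4 + 4 + 4 + 4 + 4 + 4 + 4 + 4 + 4 + 4 + 4 + 4 + 4 + 4 + 4 + 4 + 4 + 4 = 100. (For the product with Z/5Z: each of the 5 1-dim characters of Z/5Z tensors with each irrep of D_10, giving 5 copies of each D_10-dimension.)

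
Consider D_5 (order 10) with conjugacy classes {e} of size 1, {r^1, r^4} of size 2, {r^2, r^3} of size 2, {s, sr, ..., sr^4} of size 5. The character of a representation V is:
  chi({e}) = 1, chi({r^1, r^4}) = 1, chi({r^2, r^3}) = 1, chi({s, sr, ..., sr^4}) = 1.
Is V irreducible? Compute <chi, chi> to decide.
Irreducible: <chi, chi> = 1.

Derivation: <chi, chi> = (1/|G|) sum_C |C| * |chi(C)|^2 = (1/10)[1*|1|^2 + 2*|1|^2 + 2*|1|^2 + 5*|1|^2]
  = (1/10)[(1) + (2) + (2) + (5)] = 10/10 = 1.
A character is irreducible iff <chi, chi> = 1, so this representation is irreducible.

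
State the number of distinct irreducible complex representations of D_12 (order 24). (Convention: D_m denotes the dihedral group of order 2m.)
9

The number of irreducible complex representations of a finite group equals its number of conjugacy classes. D_12 has 9 conjugacy classes (n/2 + 3 for n even), so D_12 (order 24) has exactly 9 irreducible complex representations.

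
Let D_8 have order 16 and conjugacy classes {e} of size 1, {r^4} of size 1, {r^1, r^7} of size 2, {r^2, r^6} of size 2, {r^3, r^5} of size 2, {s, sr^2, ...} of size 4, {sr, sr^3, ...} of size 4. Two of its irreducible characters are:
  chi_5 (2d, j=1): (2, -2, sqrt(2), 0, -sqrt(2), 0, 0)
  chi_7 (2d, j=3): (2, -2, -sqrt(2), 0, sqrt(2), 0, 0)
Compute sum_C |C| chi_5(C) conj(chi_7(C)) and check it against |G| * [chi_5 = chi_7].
Sum = 0; so <chi_5, chi_7> = 0 (distinct irreducibles are orthogonal).

Details: Compute term by term over conjugacy classes (|C| * chi_5(C) * conj(chi_7(C))):
  1*(2)*conj(2) + 1*(-2)*conj(-2) + 2*(sqrt(2))*conj(-sqrt(2)) + 2*(0)*conj(0) + 2*(-sqrt(2))*conj(sqrt(2)) + 4*(0)*conj(0) + 4*(0)*conj(0)
  = (4) + (4) + (-4) + (0) + (-4) + (0) + (0)
  = 0.
Dividing by |G| = 16 gives 0/16 = 0, matching the row-orthogonality relation <chi_5, chi_7> = [chi_5 = chi_7].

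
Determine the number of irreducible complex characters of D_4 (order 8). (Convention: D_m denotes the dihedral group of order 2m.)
5

The number of irreducible complex representations of a finite group equals its number of conjugacy classes. D_4 has 5 conjugacy classes (n/2 + 3 for n even), so D_4 (order 8) has exactly 5 irreducible complex representations.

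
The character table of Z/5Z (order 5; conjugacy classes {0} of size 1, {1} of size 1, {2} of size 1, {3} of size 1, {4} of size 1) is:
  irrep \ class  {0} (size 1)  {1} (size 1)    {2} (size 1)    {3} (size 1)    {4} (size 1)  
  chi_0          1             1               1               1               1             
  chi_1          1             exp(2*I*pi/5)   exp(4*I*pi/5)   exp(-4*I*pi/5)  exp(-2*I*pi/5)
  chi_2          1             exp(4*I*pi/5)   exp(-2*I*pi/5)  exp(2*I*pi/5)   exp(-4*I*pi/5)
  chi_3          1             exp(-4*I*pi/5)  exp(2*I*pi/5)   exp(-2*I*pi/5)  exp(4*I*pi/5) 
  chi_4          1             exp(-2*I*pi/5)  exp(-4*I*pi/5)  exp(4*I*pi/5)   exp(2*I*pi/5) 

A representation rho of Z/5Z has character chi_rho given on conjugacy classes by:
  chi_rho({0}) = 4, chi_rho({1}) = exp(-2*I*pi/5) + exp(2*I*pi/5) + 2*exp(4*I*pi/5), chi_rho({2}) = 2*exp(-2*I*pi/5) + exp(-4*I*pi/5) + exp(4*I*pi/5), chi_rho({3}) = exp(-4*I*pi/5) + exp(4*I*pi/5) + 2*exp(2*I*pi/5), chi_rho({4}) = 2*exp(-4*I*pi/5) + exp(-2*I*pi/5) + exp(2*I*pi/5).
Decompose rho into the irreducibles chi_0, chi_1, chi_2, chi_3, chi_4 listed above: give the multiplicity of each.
Multiplicities: chi_0: 0, chi_1: 1, chi_2: 2, chi_3: 0, chi_4: 1.

Derivation: Use <chi_rho, chi> = (1/|G|) sum_C |C| * chi_rho(C) * conj(chi(C)) with |G| = 5 for each irreducible chi in the table:
  <chi_rho, chi_0> = (1/5)[1*(4)*conj(1) + 1*(exp(-2*I*pi/5) + exp(2*I*pi/5) + 2*exp(4*I*pi/5))*conj(1) + 1*(2*exp(-2*I*pi/5) + exp(-4*I*pi/5) + exp(4*I*pi/5))*conj(1) + 1*(exp(-4*I*pi/5) + exp(4*I*pi/5) + 2*exp(2*I*pi/5))*conj(1) + 1*(2*exp(-4*I*pi/5) + exp(-2*I*pi/5) + exp(2*I*pi/5))*conj(1)]
      = (1/5)[(4) + (exp(-2*I*pi/5) + exp(2*I*pi/5) + 2*exp(4*I*pi/5)) + (2*exp(-2*I*pi/5) + exp(-4*I*pi/5) + exp(4*I*pi/5)) + (exp(-4*I*pi/5) + exp(4*I*pi/5) + 2*exp(2*I*pi/5)) + (2*exp(-4*I*pi/5) + exp(-2*I*pi/5) + exp(2*I*pi/5))] = 0/5 = 0
  <chi_rho, chi_1> = (1/5)[1*(4)*conj(1) + 1*(exp(-2*I*pi/5) + exp(2*I*pi/5) + 2*exp(4*I*pi/5))*conj(exp(2*I*pi/5)) + 1*(2*exp(-2*I*pi/5) + exp(-4*I*pi/5) + exp(4*I*pi/5))*conj(exp(4*I*pi/5)) + 1*(exp(-4*I*pi/5) + exp(4*I*pi/5) + 2*exp(2*I*pi/5))*conj(exp(-4*I*pi/5)) + 1*(2*exp(-4*I*pi/5) + exp(-2*I*pi/5) + exp(2*I*pi/5))*conj(exp(-2*I*pi/5))]
      = (1/5)[(4) + (1 + exp(-4*I*pi/5) + 2*exp(2*I*pi/5)) + (1 + exp(2*I*pi/5) + 2*exp(4*I*pi/5)) + (1 + 2*exp(-4*I*pi/5) + exp(-2*I*pi/5)) + (1 + 2*exp(-2*I*pi/5) + exp(4*I*pi/5))] = 5/5 = 1
  <chi_rho, chi_2> = (1/5)[1*(4)*conj(1) + 1*(exp(-2*I*pi/5) + exp(2*I*pi/5) + 2*exp(4*I*pi/5))*conj(exp(4*I*pi/5)) + 1*(2*exp(-2*I*pi/5) + exp(-4*I*pi/5) + exp(4*I*pi/5))*conj(exp(-2*I*pi/5)) + 1*(exp(-4*I*pi/5) + exp(4*I*pi/5) + 2*exp(2*I*pi/5))*conj(exp(2*I*pi/5)) + 1*(2*exp(-4*I*pi/5) + exp(-2*I*pi/5) + exp(2*I*pi/5))*conj(exp(-4*I*pi/5))]
      = (1/5)[(4) + (2 + exp(-2*I*pi/5) + exp(4*I*pi/5)) + (2 + exp(-2*I*pi/5) + exp(-4*I*pi/5)) + (2 + exp(4*I*pi/5) + exp(2*I*pi/5)) + (2 + exp(-4*I*pi/5) + exp(2*I*pi/5))] = 10/5 = 2
  <chi_rho, chi_3> = (1/5)[1*(4)*conj(1) + 1*(exp(-2*I*pi/5) + exp(2*I*pi/5) + 2*exp(4*I*pi/5))*conj(exp(-4*I*pi/5)) + 1*(2*exp(-2*I*pi/5) + exp(-4*I*pi/5) + exp(4*I*pi/5))*conj(exp(2*I*pi/5)) + 1*(exp(-4*I*pi/5) + exp(4*I*pi/5) + 2*exp(2*I*pi/5))*conj(exp(-2*I*pi/5)) + 1*(2*exp(-4*I*pi/5) + exp(-2*I*pi/5) + exp(2*I*pi/5))*conj(exp(4*I*pi/5))]
      = (1/5)[(4) + (2*exp(-2*I*pi/5) + exp(-4*I*pi/5) + exp(2*I*pi/5)) + (2*exp(-4*I*pi/5) + exp(4*I*pi/5) + exp(2*I*pi/5)) + (exp(-2*I*pi/5) + exp(-4*I*pi/5) + 2*exp(4*I*pi/5)) + (exp(-2*I*pi/5) + exp(4*I*pi/5) + 2*exp(2*I*pi/5))] = 0/5 = 0
  <chi_rho, chi_4> = (1/5)[1*(4)*conj(1) + 1*(exp(-2*I*pi/5) + exp(2*I*pi/5) + 2*exp(4*I*pi/5))*conj(exp(-2*I*pi/5)) + 1*(2*exp(-2*I*pi/5) + exp(-4*I*pi/5) + exp(4*I*pi/5))*conj(exp(-4*I*pi/5)) + 1*(exp(-4*I*pi/5) + exp(4*I*pi/5) + 2*exp(2*I*pi/5))*conj(exp(4*I*pi/5)) + 1*(2*exp(-4*I*pi/5) + exp(-2*I*pi/5) + exp(2*I*pi/5))*conj(exp(2*I*pi/5))]
      = (1/5)[(4) + (1 + 2*exp(-4*I*pi/5) + exp(4*I*pi/5)) + (1 + exp(-2*I*pi/5) + 2*exp(2*I*pi/5)) + (1 + 2*exp(-2*I*pi/5) + exp(2*I*pi/5)) + (1 + exp(-4*I*pi/5) + 2*exp(4*I*pi/5))] = 5/5 = 1
(Exp terms are combined using exp(i*s)*conj(exp(i*t)) = exp(i*(s-t)), and sums of them are collapsed using the identity that for every m > 1 the m distinct m-th roots of unity sum to 0, e.g. 1 + exp(2*I*pi/3) + exp(-2*I*pi/3) = 0.)
Dimension check: dim(rho) = sum (mult * dim) = 0*1 + 1*1 + 2*1 + 0*1 + 1*1 = 4 = chi_rho(e) = 4.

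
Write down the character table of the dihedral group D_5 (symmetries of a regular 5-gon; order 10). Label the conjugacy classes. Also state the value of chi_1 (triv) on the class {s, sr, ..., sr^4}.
Conjugacy classes: {e} of size 1, {r^1, r^4} of size 2, {r^2, r^3} of size 2, {s, sr, ..., sr^4} of size 5.
Character table:
  irrep \ class              {e} (size 1)  {r^1, r^4} (size 2)  {r^2, r^3} (size 2)  {s, sr, ..., sr^4} (size 5)
  chi_1 (triv)               1             1                    1                    1                          
  chi_2 (sign: r->1, s->-1)  1             1                    1                    -1                         
  chi_3 (2d, j=1)            2             -1/2 + sqrt(5)/2     -sqrt(5)/2 - 1/2     0                          
  chi_4 (2d, j=2)            2             -sqrt(5)/2 - 1/2     -1/2 + sqrt(5)/2     0                          

Spot check: chi_1 (triv) on {s, sr, ..., sr^4} = 1.

Working: D_5 has order 2*5 = 10 with 4 conjugacy classes, hence 4 irreducibles. Sum of squared dims 1 + 1 + 4 + 4 = 10 = |G|. Linear characters come from the abelianisation; the 2-dimensional irreps have character r^k -> 2*cos(2*pi*j*k/5), reflections -> 0.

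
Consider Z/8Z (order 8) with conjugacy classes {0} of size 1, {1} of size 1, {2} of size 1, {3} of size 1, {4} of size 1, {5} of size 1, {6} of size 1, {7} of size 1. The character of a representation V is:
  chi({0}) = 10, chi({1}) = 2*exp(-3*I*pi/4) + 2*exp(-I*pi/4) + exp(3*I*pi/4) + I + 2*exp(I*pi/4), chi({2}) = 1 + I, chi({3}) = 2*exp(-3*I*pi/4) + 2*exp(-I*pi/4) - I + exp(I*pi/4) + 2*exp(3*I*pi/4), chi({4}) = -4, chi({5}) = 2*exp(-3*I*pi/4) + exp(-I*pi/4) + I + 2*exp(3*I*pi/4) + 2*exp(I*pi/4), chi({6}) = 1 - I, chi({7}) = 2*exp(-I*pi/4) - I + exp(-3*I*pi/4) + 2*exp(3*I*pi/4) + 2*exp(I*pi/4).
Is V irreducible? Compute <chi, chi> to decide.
Not irreducible (reducible): <chi, chi> = 16 > 1.

Working: <chi, chi> = (1/|G|) sum_C |C| * |chi(C)|^2 = (1/8)[1*|10|^2 + 1*|2*exp(-3*I*pi/4) + 2*exp(-I*pi/4) + exp(3*I*pi/4) + I + 2*exp(I*pi/4)|^2 + 1*|1 + I|^2 + 1*|2*exp(-3*I*pi/4) + 2*exp(-I*pi/4) - I + exp(I*pi/4) + 2*exp(3*I*pi/4)|^2 + 1*|-4|^2 + 1*|2*exp(-3*I*pi/4) + exp(-I*pi/4) + I + 2*exp(3*I*pi/4) + 2*exp(I*pi/4)|^2 + 1*|1 - I|^2 + 1*|2*exp(-I*pi/4) - I + exp(-3*I*pi/4) + 2*exp(3*I*pi/4) + 2*exp(I*pi/4)|^2]
  = (1/8)[(100) + (2 + exp(-3*I*pi/4) - exp(-I*pi/4)) + (2) + (2 - exp(3*I*pi/4) + exp(I*pi/4)) + (16) + (2 - exp(3*I*pi/4) + exp(I*pi/4)) + (2) + (2 + exp(-3*I*pi/4) - exp(-I*pi/4))] = 128/8 = 16.
(Exp terms are combined using exp(i*s)*conj(exp(i*t)) = exp(i*(s-t)), and sums of them are collapsed using the identity that for every m > 1 the m distinct m-th roots of unity sum to 0, e.g. 1 + exp(2*I*pi/3) + exp(-2*I*pi/3) = 0.)
A character is irreducible iff <chi, chi> = 1, so this representation is reducible.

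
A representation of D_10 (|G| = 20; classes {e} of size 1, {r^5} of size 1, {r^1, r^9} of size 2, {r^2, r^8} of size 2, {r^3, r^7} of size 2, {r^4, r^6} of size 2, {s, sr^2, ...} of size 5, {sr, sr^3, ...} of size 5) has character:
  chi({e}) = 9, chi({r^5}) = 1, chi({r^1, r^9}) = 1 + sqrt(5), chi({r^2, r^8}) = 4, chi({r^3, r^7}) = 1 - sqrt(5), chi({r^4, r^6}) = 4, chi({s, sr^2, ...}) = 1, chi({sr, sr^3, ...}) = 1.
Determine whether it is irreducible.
Not irreducible (reducible): <chi, chi> = 9 > 1.

Solution. <chi, chi> = (1/|G|) sum_C |C| * |chi(C)|^2 = (1/20)[1*|9|^2 + 1*|1|^2 + 2*|1 + sqrt(5)|^2 + 2*|4|^2 + 2*|1 - sqrt(5)|^2 + 2*|4|^2 + 5*|1|^2 + 5*|1|^2]
  = (1/20)[(81) + (1) + (4*sqrt(5) + 12) + (32) + (12 - 4*sqrt(5)) + (32) + (5) + (5)] = 180/20 = 9.
A character is irreducible iff <chi, chi> = 1, so this representation is reducible.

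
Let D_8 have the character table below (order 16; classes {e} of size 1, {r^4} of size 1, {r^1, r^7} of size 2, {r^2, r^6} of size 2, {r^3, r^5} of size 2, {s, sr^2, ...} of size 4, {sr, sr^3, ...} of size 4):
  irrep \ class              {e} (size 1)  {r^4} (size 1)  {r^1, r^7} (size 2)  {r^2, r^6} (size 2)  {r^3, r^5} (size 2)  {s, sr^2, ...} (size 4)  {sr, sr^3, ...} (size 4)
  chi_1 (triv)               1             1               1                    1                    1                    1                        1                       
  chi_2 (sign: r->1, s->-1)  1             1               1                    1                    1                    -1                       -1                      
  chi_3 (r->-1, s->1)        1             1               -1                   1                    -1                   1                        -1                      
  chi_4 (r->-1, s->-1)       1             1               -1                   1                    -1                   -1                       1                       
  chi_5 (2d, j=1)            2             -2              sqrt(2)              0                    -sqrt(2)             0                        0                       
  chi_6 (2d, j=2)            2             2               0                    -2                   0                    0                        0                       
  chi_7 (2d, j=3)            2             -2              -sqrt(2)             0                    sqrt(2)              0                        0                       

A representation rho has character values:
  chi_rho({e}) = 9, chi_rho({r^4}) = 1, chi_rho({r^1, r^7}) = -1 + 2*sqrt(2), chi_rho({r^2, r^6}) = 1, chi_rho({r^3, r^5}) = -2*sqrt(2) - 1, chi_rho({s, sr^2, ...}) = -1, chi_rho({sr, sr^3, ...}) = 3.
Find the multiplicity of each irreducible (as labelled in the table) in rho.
Multiplicities: chi_1: 1, chi_2: 0, chi_3: 0, chi_4: 2, chi_5: 2, chi_6: 1, chi_7: 0.

Justification: Use <chi_rho, chi> = (1/|G|) sum_C |C| * chi_rho(C) * conj(chi(C)) with |G| = 16 for each irreducible chi in the table:
  <chi_rho, chi_1> = (1/16)[1*(9)*conj(1) + 1*(1)*conj(1) + 2*(-1 + 2*sqrt(2))*conj(1) + 2*(1)*conj(1) + 2*(-2*sqrt(2) - 1)*conj(1) + 4*(-1)*conj(1) + 4*(3)*conj(1)]
      = (1/16)[(9) + (1) + (-2 + 4*sqrt(2)) + (2) + (-4*sqrt(2) - 2) + (-4) + (12)] = 16/16 = 1
  <chi_rho, chi_2> = (1/16)[1*(9)*conj(1) + 1*(1)*conj(1) + 2*(-1 + 2*sqrt(2))*conj(1) + 2*(1)*conj(1) + 2*(-2*sqrt(2) - 1)*conj(1) + 4*(-1)*conj(-1) + 4*(3)*conj(-1)]
      = (1/16)[(9) + (1) + (-2 + 4*sqrt(2)) + (2) + (-4*sqrt(2) - 2) + (4) + (-12)] = 0/16 = 0
  <chi_rho, chi_3> = (1/16)[1*(9)*conj(1) + 1*(1)*conj(1) + 2*(-1 + 2*sqrt(2))*conj(-1) + 2*(1)*conj(1) + 2*(-2*sqrt(2) - 1)*conj(-1) + 4*(-1)*conj(1) + 4*(3)*conj(-1)]
      = (1/16)[(9) + (1) + (2 - 4*sqrt(2)) + (2) + (2 + 4*sqrt(2)) + (-4) + (-12)] = 0/16 = 0
  <chi_rho, chi_4> = (1/16)[1*(9)*conj(1) + 1*(1)*conj(1) + 2*(-1 + 2*sqrt(2))*conj(-1) + 2*(1)*conj(1) + 2*(-2*sqrt(2) - 1)*conj(-1) + 4*(-1)*conj(-1) + 4*(3)*conj(1)]
      = (1/16)[(9) + (1) + (2 - 4*sqrt(2)) + (2) + (2 + 4*sqrt(2)) + (4) + (12)] = 32/16 = 2
  <chi_rho, chi_5> = (1/16)[1*(9)*conj(2) + 1*(1)*conj(-2) + 2*(-1 + 2*sqrt(2))*conj(sqrt(2)) + 2*(1)*conj(0) + 2*(-2*sqrt(2) - 1)*conj(-sqrt(2)) + 4*(-1)*conj(0) + 4*(3)*conj(0)]
      = (1/16)[(18) + (-2) + (8 - 2*sqrt(2)) + (0) + (2*sqrt(2) + 8) + (0) + (0)] = 32/16 = 2
  <chi_rho, chi_6> = (1/16)[1*(9)*conj(2) + 1*(1)*conj(2) + 2*(-1 + 2*sqrt(2))*conj(0) + 2*(1)*conj(-2) + 2*(-2*sqrt(2) - 1)*conj(0) + 4*(-1)*conj(0) + 4*(3)*conj(0)]
      = (1/16)[(18) + (2) + (0) + (-4) + (0) + (0) + (0)] = 16/16 = 1
  <chi_rho, chi_7> = (1/16)[1*(9)*conj(2) + 1*(1)*conj(-2) + 2*(-1 + 2*sqrt(2))*conj(-sqrt(2)) + 2*(1)*conj(0) + 2*(-2*sqrt(2) - 1)*conj(sqrt(2)) + 4*(-1)*conj(0) + 4*(3)*conj(0)]
      = (1/16)[(18) + (-2) + (-8 + 2*sqrt(2)) + (0) + (-8 - 2*sqrt(2)) + (0) + (0)] = 0/16 = 0
Dimension check: dim(rho) = sum (mult * dim) = 1*1 + 0*1 + 0*1 + 2*1 + 2*2 + 1*2 + 0*2 = 9 = chi_rho(e) = 9.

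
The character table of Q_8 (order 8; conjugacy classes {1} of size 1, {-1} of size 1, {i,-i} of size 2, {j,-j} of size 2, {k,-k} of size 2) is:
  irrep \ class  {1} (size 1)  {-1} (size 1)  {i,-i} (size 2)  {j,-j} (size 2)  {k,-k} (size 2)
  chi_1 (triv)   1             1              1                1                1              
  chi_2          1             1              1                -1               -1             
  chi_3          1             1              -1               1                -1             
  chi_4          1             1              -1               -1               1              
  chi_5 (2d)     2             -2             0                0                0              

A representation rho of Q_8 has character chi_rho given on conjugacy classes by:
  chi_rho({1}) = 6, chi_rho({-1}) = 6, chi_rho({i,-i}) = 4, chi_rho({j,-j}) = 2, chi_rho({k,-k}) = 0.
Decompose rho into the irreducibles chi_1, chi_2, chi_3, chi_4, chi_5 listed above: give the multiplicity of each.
Multiplicities: chi_1: 3, chi_2: 2, chi_3: 1, chi_4: 0, chi_5: 0.

Justification: Use <chi_rho, chi> = (1/|G|) sum_C |C| * chi_rho(C) * conj(chi(C)) with |G| = 8 for each irreducible chi in the table:
  <chi_rho, chi_1> = (1/8)[1*(6)*conj(1) + 1*(6)*conj(1) + 2*(4)*conj(1) + 2*(2)*conj(1) + 2*(0)*conj(1)]
      = (1/8)[(6) + (6) + (8) + (4) + (0)] = 24/8 = 3
  <chi_rho, chi_2> = (1/8)[1*(6)*conj(1) + 1*(6)*conj(1) + 2*(4)*conj(1) + 2*(2)*conj(-1) + 2*(0)*conj(-1)]
      = (1/8)[(6) + (6) + (8) + (-4) + (0)] = 16/8 = 2
  <chi_rho, chi_3> = (1/8)[1*(6)*conj(1) + 1*(6)*conj(1) + 2*(4)*conj(-1) + 2*(2)*conj(1) + 2*(0)*conj(-1)]
      = (1/8)[(6) + (6) + (-8) + (4) + (0)] = 8/8 = 1
  <chi_rho, chi_4> = (1/8)[1*(6)*conj(1) + 1*(6)*conj(1) + 2*(4)*conj(-1) + 2*(2)*conj(-1) + 2*(0)*conj(1)]
      = (1/8)[(6) + (6) + (-8) + (-4) + (0)] = 0/8 = 0
  <chi_rho, chi_5> = (1/8)[1*(6)*conj(2) + 1*(6)*conj(-2) + 2*(4)*conj(0) + 2*(2)*conj(0) + 2*(0)*conj(0)]
      = (1/8)[(12) + (-12) + (0) + (0) + (0)] = 0/8 = 0
Dimension check: dim(rho) = sum (mult * dim) = 3*1 + 2*1 + 1*1 + 0*1 + 0*2 = 6 = chi_rho(e) = 6.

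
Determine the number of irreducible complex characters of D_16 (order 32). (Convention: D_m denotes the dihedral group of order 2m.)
11

Solution. The number of irreducible complex representations of a finite group equals its number of conjugacy classes. D_16 has 11 conjugacy classes (n/2 + 3 for n even), so D_16 (order 32) has exactly 11 irreducible complex representations.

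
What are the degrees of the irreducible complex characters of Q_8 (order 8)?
Dimensions: 1, 1, 1, 1, 2

Explanation: There are 5 irreducibles (= number of conjugacy classes). Their dimensions d_i satisfy sum d_i^2 = |G| = 8: 1 + 1 + 1 + 1 + 4 = 8.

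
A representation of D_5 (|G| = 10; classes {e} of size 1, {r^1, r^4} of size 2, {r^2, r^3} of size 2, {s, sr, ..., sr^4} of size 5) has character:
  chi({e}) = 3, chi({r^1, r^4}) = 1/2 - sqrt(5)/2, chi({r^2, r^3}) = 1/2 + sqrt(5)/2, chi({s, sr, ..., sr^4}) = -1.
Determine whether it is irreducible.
Not irreducible (reducible): <chi, chi> = 2 > 1.

Argument: <chi, chi> = (1/|G|) sum_C |C| * |chi(C)|^2 = (1/10)[1*|3|^2 + 2*|1/2 - sqrt(5)/2|^2 + 2*|1/2 + sqrt(5)/2|^2 + 5*|-1|^2]
  = (1/10)[(9) + (3 - sqrt(5)) + (sqrt(5) + 3) + (5)] = 20/10 = 2.
A character is irreducible iff <chi, chi> = 1, so this representation is reducible.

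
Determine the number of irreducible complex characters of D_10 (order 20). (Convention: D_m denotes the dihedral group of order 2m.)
8

Derivation: The number of irreducible complex representations of a finite group equals its number of conjugacy classes. D_10 has 8 conjugacy classes (n/2 + 3 for n even), so D_10 (order 20) has exactly 8 irreducible complex representations.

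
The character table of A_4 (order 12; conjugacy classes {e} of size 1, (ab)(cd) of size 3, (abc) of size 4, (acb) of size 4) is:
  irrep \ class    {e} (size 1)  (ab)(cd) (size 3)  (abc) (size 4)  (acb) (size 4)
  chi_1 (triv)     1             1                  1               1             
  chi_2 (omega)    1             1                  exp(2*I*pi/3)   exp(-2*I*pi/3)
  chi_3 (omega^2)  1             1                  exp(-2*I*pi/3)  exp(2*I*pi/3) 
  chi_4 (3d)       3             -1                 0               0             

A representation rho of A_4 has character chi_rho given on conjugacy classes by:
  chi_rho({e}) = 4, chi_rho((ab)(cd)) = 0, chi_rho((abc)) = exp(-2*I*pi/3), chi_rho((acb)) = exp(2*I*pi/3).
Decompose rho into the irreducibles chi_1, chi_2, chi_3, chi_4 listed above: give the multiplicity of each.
Multiplicities: chi_1: 0, chi_2: 0, chi_3: 1, chi_4: 1.

Use <chi_rho, chi> = (1/|G|) sum_C |C| * chi_rho(C) * conj(chi(C)) with |G| = 12 for each irreducible chi in the table:
  <chi_rho, chi_1> = (1/12)[1*(4)*conj(1) + 3*(0)*conj(1) + 4*(exp(-2*I*pi/3))*conj(1) + 4*(exp(2*I*pi/3))*conj(1)]
      = (1/12)[(4) + (0) + (4*exp(-2*I*pi/3)) + (4*exp(2*I*pi/3))] = 0/12 = 0
  <chi_rho, chi_2> = (1/12)[1*(4)*conj(1) + 3*(0)*conj(1) + 4*(exp(-2*I*pi/3))*conj(exp(2*I*pi/3)) + 4*(exp(2*I*pi/3))*conj(exp(-2*I*pi/3))]
      = (1/12)[(4) + (0) + (4*exp(2*I*pi/3)) + (4*exp(-2*I*pi/3))] = 0/12 = 0
  <chi_rho, chi_3> = (1/12)[1*(4)*conj(1) + 3*(0)*conj(1) + 4*(exp(-2*I*pi/3))*conj(exp(-2*I*pi/3)) + 4*(exp(2*I*pi/3))*conj(exp(2*I*pi/3))]
      = (1/12)[(4) + (0) + (4) + (4)] = 12/12 = 1
  <chi_rho, chi_4> = (1/12)[1*(4)*conj(3) + 3*(0)*conj(-1) + 4*(exp(-2*I*pi/3))*conj(0) + 4*(exp(2*I*pi/3))*conj(0)]
      = (1/12)[(12) + (0) + (0) + (0)] = 12/12 = 1
(Exp terms are combined using exp(i*s)*conj(exp(i*t)) = exp(i*(s-t)), and sums of them are collapsed using the identity that for every m > 1 the m distinct m-th roots of unity sum to 0, e.g. 1 + exp(2*I*pi/3) + exp(-2*I*pi/3) = 0.)
Dimension check: dim(rho) = sum (mult * dim) = 0*1 + 0*1 + 1*1 + 1*3 = 4 = chi_rho(e) = 4.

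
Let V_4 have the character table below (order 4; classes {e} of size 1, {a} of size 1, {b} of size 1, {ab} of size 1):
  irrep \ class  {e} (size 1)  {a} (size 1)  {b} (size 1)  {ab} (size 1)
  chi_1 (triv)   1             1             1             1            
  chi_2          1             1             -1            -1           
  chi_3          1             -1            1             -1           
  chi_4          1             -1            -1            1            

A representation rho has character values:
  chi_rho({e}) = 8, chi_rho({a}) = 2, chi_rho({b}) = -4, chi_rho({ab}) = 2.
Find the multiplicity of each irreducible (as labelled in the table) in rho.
Multiplicities: chi_1: 2, chi_2: 3, chi_3: 0, chi_4: 3.

Explanation: Use <chi_rho, chi> = (1/|G|) sum_C |C| * chi_rho(C) * conj(chi(C)) with |G| = 4 for each irreducible chi in the table:
  <chi_rho, chi_1> = (1/4)[1*(8)*conj(1) + 1*(2)*conj(1) + 1*(-4)*conj(1) + 1*(2)*conj(1)]
      = (1/4)[(8) + (2) + (-4) + (2)] = 8/4 = 2
  <chi_rho, chi_2> = (1/4)[1*(8)*conj(1) + 1*(2)*conj(1) + 1*(-4)*conj(-1) + 1*(2)*conj(-1)]
      = (1/4)[(8) + (2) + (4) + (-2)] = 12/4 = 3
  <chi_rho, chi_3> = (1/4)[1*(8)*conj(1) + 1*(2)*conj(-1) + 1*(-4)*conj(1) + 1*(2)*conj(-1)]
      = (1/4)[(8) + (-2) + (-4) + (-2)] = 0/4 = 0
  <chi_rho, chi_4> = (1/4)[1*(8)*conj(1) + 1*(2)*conj(-1) + 1*(-4)*conj(-1) + 1*(2)*conj(1)]
      = (1/4)[(8) + (-2) + (4) + (2)] = 12/4 = 3
Dimension check: dim(rho) = sum (mult * dim) = 2*1 + 3*1 + 0*1 + 3*1 = 8 = chi_rho(e) = 8.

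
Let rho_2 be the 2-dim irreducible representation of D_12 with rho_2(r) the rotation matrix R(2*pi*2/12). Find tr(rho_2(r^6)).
chi_{rho_2}(r^6) = 2*cos(2*pi*2*6/12) = 2

Proof sketch: rho_2(r^6) is rotation by angle 2*pi*2*6/12, whose trace is 2*cos(2*pi*2*6/12) = 2.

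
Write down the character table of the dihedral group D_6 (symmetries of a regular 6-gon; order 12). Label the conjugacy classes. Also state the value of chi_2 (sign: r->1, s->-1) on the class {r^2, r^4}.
Conjugacy classes: {e} of size 1, {r^3} of size 1, {r^1, r^5} of size 2, {r^2, r^4} of size 2, {s, sr^2, ...} of size 3, {sr, sr^3, ...} of size 3.
Character table:
  irrep \ class              {e} (size 1)  {r^3} (size 1)  {r^1, r^5} (size 2)  {r^2, r^4} (size 2)  {s, sr^2, ...} (size 3)  {sr, sr^3, ...} (size 3)
  chi_1 (triv)               1             1               1                    1                    1                        1                       
  chi_2 (sign: r->1, s->-1)  1             1               1                    1                    -1                       -1                      
  chi_3 (r->-1, s->1)        1             -1              -1                   1                    1                        -1                      
  chi_4 (r->-1, s->-1)       1             -1              -1                   1                    -1                       1                       
  chi_5 (2d, j=1)            2             -2              1                    -1                   0                        0                       
  chi_6 (2d, j=2)            2             2               -1                   -1                   0                        0                       

Spot check: chi_2 (sign: r->1, s->-1) on {r^2, r^4} = 1.

Derivation: D_6 has order 2*6 = 12 with 6 conjugacy classes, hence 6 irreducibles. Sum of squared dims 1 + 1 + 1 + 1 + 4 + 4 = 12 = |G|. Linear characters come from the abelianisation; the 2-dimensional irreps have character r^k -> 2*cos(2*pi*j*k/6), reflections -> 0.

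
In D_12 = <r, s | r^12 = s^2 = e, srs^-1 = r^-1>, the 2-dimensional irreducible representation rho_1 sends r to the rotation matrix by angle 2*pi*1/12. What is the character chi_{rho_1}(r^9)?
chi_{rho_1}(r^9) = 2*cos(2*pi*1*9/12) = 0

Solution. rho_1(r^9) is rotation by angle 2*pi*1*9/12, whose trace is 2*cos(2*pi*1*9/12) = 0.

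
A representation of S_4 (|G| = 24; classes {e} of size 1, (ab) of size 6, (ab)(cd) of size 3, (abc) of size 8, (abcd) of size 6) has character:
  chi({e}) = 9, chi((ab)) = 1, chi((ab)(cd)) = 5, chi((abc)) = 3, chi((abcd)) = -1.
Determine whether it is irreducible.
Not irreducible (reducible): <chi, chi> = 10 > 1.

Derivation: <chi, chi> = (1/|G|) sum_C |C| * |chi(C)|^2 = (1/24)[1*|9|^2 + 6*|1|^2 + 3*|5|^2 + 8*|3|^2 + 6*|-1|^2]
  = (1/24)[(81) + (6) + (75) + (72) + (6)] = 240/24 = 10.
A character is irreducible iff <chi, chi> = 1, so this representation is reducible.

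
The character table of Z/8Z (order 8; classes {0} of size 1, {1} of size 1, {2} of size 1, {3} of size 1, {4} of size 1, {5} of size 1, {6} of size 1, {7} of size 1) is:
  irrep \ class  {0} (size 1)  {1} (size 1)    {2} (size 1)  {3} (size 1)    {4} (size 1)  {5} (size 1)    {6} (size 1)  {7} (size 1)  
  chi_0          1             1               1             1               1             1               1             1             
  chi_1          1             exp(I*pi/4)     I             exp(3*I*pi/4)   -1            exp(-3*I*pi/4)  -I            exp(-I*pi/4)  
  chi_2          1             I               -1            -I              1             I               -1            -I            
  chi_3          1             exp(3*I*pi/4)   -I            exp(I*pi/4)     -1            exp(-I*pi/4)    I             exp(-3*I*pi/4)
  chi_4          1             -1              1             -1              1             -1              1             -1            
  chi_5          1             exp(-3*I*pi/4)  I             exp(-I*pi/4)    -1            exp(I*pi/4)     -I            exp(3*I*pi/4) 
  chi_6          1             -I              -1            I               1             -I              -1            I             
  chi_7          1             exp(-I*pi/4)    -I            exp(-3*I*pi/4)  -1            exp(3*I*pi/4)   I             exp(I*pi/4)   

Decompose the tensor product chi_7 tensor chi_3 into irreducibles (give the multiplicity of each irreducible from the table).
chi_7 tensor chi_3 = chi_2 (all other irreducibles have multiplicity 0).

Derivation: The character of a tensor product is the pointwise product (chi_7 * chi_3)(C) = chi_7(C) * chi_3(C):
  {0}: (1)*(1), {1}: (exp(-I*pi/4))*(exp(3*I*pi/4)), {2}: (-I)*(-I), {3}: (exp(-3*I*pi/4))*(exp(I*pi/4)), {4}: (-1)*(-1), {5}: (exp(3*I*pi/4))*(exp(-I*pi/4)), {6}: (I)*(I), {7}: (exp(I*pi/4))*(exp(-3*I*pi/4))
so (chi_7 * chi_3) takes values
  {0} -> 1, {1} -> I, {2} -> -1, {3} -> -I, {4} -> 1, {5} -> I, {6} -> -1, {7} -> -I.
Now take the inner product of this character with each irreducible chi from the table, <chi_7*chi_3, chi> = (1/8) sum_C |C| (chi_7*chi_3)(C) conj(chi(C)):
  <chi_7*chi_3, chi_0> = (1/8)[1*(1)*conj(1) + 1*(I)*conj(1) + 1*(-1)*conj(1) + 1*(-I)*conj(1) + 1*(1)*conj(1) + 1*(I)*conj(1) + 1*(-1)*conj(1) + 1*(-I)*conj(1)]
      = (1/8)[(1) + (I) + (-1) + (-I) + (1) + (I) + (-1) + (-I)] = 0/8 = 0
  <chi_7*chi_3, chi_1> = (1/8)[1*(1)*conj(1) + 1*(I)*conj(exp(I*pi/4)) + 1*(-1)*conj(I) + 1*(-I)*conj(exp(3*I*pi/4)) + 1*(1)*conj(-1) + 1*(I)*conj(exp(-3*I*pi/4)) + 1*(-1)*conj(-I) + 1*(-I)*conj(exp(-I*pi/4))]
      = (1/8)[(1) + (exp(I*pi/4)) + (I) + (-exp(-I*pi/4)) + (-1) + (exp(-3*I*pi/4)) + (-I) + (-exp(3*I*pi/4))] = 0/8 = 0
  <chi_7*chi_3, chi_2> = (1/8)[1*(1)*conj(1) + 1*(I)*conj(I) + 1*(-1)*conj(-1) + 1*(-I)*conj(-I) + 1*(1)*conj(1) + 1*(I)*conj(I) + 1*(-1)*conj(-1) + 1*(-I)*conj(-I)]
      = (1/8)[(1) + (1) + (1) + (1) + (1) + (1) + (1) + (1)] = 8/8 = 1
  <chi_7*chi_3, chi_3> = (1/8)[1*(1)*conj(1) + 1*(I)*conj(exp(3*I*pi/4)) + 1*(-1)*conj(-I) + 1*(-I)*conj(exp(I*pi/4)) + 1*(1)*conj(-1) + 1*(I)*conj(exp(-I*pi/4)) + 1*(-1)*conj(I) + 1*(-I)*conj(exp(-3*I*pi/4))]
      = (1/8)[(1) + (exp(-I*pi/4)) + (-I) + (-exp(I*pi/4)) + (-1) + (exp(3*I*pi/4)) + (I) + (-exp(-3*I*pi/4))] = 0/8 = 0
  <chi_7*chi_3, chi_4> = (1/8)[1*(1)*conj(1) + 1*(I)*conj(-1) + 1*(-1)*conj(1) + 1*(-I)*conj(-1) + 1*(1)*conj(1) + 1*(I)*conj(-1) + 1*(-1)*conj(1) + 1*(-I)*conj(-1)]
      = (1/8)[(1) + (-I) + (-1) + (I) + (1) + (-I) + (-1) + (I)] = 0/8 = 0
  <chi_7*chi_3, chi_5> = (1/8)[1*(1)*conj(1) + 1*(I)*conj(exp(-3*I*pi/4)) + 1*(-1)*conj(I) + 1*(-I)*conj(exp(-I*pi/4)) + 1*(1)*conj(-1) + 1*(I)*conj(exp(I*pi/4)) + 1*(-1)*conj(-I) + 1*(-I)*conj(exp(3*I*pi/4))]
      = (1/8)[(1) + (exp(-3*I*pi/4)) + (I) + (-exp(3*I*pi/4)) + (-1) + (exp(I*pi/4)) + (-I) + (-exp(-I*pi/4))] = 0/8 = 0
  <chi_7*chi_3, chi_6> = (1/8)[1*(1)*conj(1) + 1*(I)*conj(-I) + 1*(-1)*conj(-1) + 1*(-I)*conj(I) + 1*(1)*conj(1) + 1*(I)*conj(-I) + 1*(-1)*conj(-1) + 1*(-I)*conj(I)]
      = (1/8)[(1) + (-1) + (1) + (-1) + (1) + (-1) + (1) + (-1)] = 0/8 = 0
  <chi_7*chi_3, chi_7> = (1/8)[1*(1)*conj(1) + 1*(I)*conj(exp(-I*pi/4)) + 1*(-1)*conj(-I) + 1*(-I)*conj(exp(-3*I*pi/4)) + 1*(1)*conj(-1) + 1*(I)*conj(exp(3*I*pi/4)) + 1*(-1)*conj(I) + 1*(-I)*conj(exp(I*pi/4))]
      = (1/8)[(1) + (exp(3*I*pi/4)) + (-I) + (-exp(-3*I*pi/4)) + (-1) + (exp(-I*pi/4)) + (I) + (-exp(I*pi/4))] = 0/8 = 0
(Exp terms are combined using exp(i*s)*conj(exp(i*t)) = exp(i*(s-t)), and sums of them are collapsed using the identity that for every m > 1 the m distinct m-th roots of unity sum to 0, e.g. 1 + exp(2*I*pi/3) + exp(-2*I*pi/3) = 0.)
Hence the multiplicities are chi_2: 1. Dimension check: dim(chi_7)*dim(chi_3) = 1*1 = 1 and sum (mult * dim) = 1*1 = 1.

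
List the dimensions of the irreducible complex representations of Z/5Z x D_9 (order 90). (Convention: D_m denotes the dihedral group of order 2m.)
Dimensions: 1, 1, 1, 1, 1, 1, 1, 1, 1, 1, 2, 2, 2, 2, 2, 2, 2, 2, 2, 2, 2, 2, 2, 2, 2, 2, 2, 2, 2, 2

There are 30 irreducibles (= number of conjugacy classes). Their dimensions d_i satisfy sum d_i^2 = |G| = 90: 1 + 1 + 1 + 1 + 1 + 1 + 1 + 1 + 1 + 1 + 4 + 4 + 4 + 4 + 4 + 4 + 4 + 4 + 4 + 4 + 4 + 4 + 4 + 4 + 4 + 4 + 4 + 4 + 4 + 4 = 90. (For the product with Z/5Z: each of the 5 1-dim characters of Z/5Z tensors with each irrep of D_9, giving 5 copies of each D_9-dimension.)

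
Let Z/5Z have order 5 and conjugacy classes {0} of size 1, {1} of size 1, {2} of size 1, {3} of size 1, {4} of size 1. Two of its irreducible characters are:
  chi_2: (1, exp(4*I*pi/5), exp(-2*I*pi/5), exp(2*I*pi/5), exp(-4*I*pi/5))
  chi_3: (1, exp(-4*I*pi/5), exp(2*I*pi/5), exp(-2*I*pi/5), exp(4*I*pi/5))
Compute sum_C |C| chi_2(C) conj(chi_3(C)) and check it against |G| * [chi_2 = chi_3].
Sum = 0; so <chi_2, chi_3> = 0 (distinct irreducibles are orthogonal).

Proof sketch: Compute term by term over conjugacy classes (|C| * chi_2(C) * conj(chi_3(C))):
  1*(1)*conj(1) + 1*(exp(4*I*pi/5))*conj(exp(-4*I*pi/5)) + 1*(exp(-2*I*pi/5))*conj(exp(2*I*pi/5)) + 1*(exp(2*I*pi/5))*conj(exp(-2*I*pi/5)) + 1*(exp(-4*I*pi/5))*conj(exp(4*I*pi/5))
  = (1) + (exp(-2*I*pi/5)) + (exp(-4*I*pi/5)) + (exp(4*I*pi/5)) + (exp(2*I*pi/5))
  = 0.
(Exp terms are combined using exp(i*s)*conj(exp(i*t)) = exp(i*(s-t)), and sums of them are collapsed using the identity that for every m > 1 the m distinct m-th roots of unity sum to 0, e.g. 1 + exp(2*I*pi/3) + exp(-2*I*pi/3) = 0.)
Dividing by |G| = 5 gives 0/5 = 0, matching the row-orthogonality relation <chi_2, chi_3> = [chi_2 = chi_3].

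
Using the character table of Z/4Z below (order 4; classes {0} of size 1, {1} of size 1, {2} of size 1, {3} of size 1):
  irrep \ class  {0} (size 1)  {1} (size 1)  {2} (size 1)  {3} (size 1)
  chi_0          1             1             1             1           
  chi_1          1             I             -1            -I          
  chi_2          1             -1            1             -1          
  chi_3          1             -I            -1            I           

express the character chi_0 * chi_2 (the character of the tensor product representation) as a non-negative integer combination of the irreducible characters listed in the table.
chi_0 tensor chi_2 = chi_2 (all other irreducibles have multiplicity 0).

Reasoning: The character of a tensor product is the pointwise product (chi_0 * chi_2)(C) = chi_0(C) * chi_2(C):
  {0}: (1)*(1), {1}: (1)*(-1), {2}: (1)*(1), {3}: (1)*(-1)
so (chi_0 * chi_2) takes values
  {0} -> 1, {1} -> -1, {2} -> 1, {3} -> -1.
Now take the inner product of this character with each irreducible chi from the table, <chi_0*chi_2, chi> = (1/4) sum_C |C| (chi_0*chi_2)(C) conj(chi(C)):
  <chi_0*chi_2, chi_0> = (1/4)[1*(1)*conj(1) + 1*(-1)*conj(1) + 1*(1)*conj(1) + 1*(-1)*conj(1)]
      = (1/4)[(1) + (-1) + (1) + (-1)] = 0/4 = 0
  <chi_0*chi_2, chi_1> = (1/4)[1*(1)*conj(1) + 1*(-1)*conj(I) + 1*(1)*conj(-1) + 1*(-1)*conj(-I)]
      = (1/4)[(1) + (I) + (-1) + (-I)] = 0/4 = 0
  <chi_0*chi_2, chi_2> = (1/4)[1*(1)*conj(1) + 1*(-1)*conj(-1) + 1*(1)*conj(1) + 1*(-1)*conj(-1)]
      = (1/4)[(1) + (1) + (1) + (1)] = 4/4 = 1
  <chi_0*chi_2, chi_3> = (1/4)[1*(1)*conj(1) + 1*(-1)*conj(-I) + 1*(1)*conj(-1) + 1*(-1)*conj(I)]
      = (1/4)[(1) + (-I) + (-1) + (I)] = 0/4 = 0
(Exp terms are combined using exp(i*s)*conj(exp(i*t)) = exp(i*(s-t)), and sums of them are collapsed using the identity that for every m > 1 the m distinct m-th roots of unity sum to 0, e.g. 1 + exp(2*I*pi/3) + exp(-2*I*pi/3) = 0.)
Hence the multiplicities are chi_2: 1. Dimension check: dim(chi_0)*dim(chi_2) = 1*1 = 1 and sum (mult * dim) = 1*1 = 1.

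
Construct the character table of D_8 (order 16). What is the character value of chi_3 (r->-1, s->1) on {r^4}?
Conjugacy classes: {e} of size 1, {r^4} of size 1, {r^1, r^7} of size 2, {r^2, r^6} of size 2, {r^3, r^5} of size 2, {s, sr^2, ...} of size 4, {sr, sr^3, ...} of size 4.
Character table:
  irrep \ class              {e} (size 1)  {r^4} (size 1)  {r^1, r^7} (size 2)  {r^2, r^6} (size 2)  {r^3, r^5} (size 2)  {s, sr^2, ...} (size 4)  {sr, sr^3, ...} (size 4)
  chi_1 (triv)               1             1               1                    1                    1                    1                        1                       
  chi_2 (sign: r->1, s->-1)  1             1               1                    1                    1                    -1                       -1                      
  chi_3 (r->-1, s->1)        1             1               -1                   1                    -1                   1                        -1                      
  chi_4 (r->-1, s->-1)       1             1               -1                   1                    -1                   -1                       1                       
  chi_5 (2d, j=1)            2             -2              sqrt(2)              0                    -sqrt(2)             0                        0                       
  chi_6 (2d, j=2)            2             2               0                    -2                   0                    0                        0                       
  chi_7 (2d, j=3)            2             -2              -sqrt(2)             0                    sqrt(2)              0                        0                       

Spot check: chi_3 (r->-1, s->1) on {r^4} = 1.

Details: D_8 has order 2*8 = 16 with 7 conjugacy classes, hence 7 irreducibles. Sum of squared dims 1 + 1 + 1 + 1 + 4 + 4 + 4 = 16 = |G|. Linear characters come from the abelianisation; the 2-dimensional irreps have character r^k -> 2*cos(2*pi*j*k/8), reflections -> 0.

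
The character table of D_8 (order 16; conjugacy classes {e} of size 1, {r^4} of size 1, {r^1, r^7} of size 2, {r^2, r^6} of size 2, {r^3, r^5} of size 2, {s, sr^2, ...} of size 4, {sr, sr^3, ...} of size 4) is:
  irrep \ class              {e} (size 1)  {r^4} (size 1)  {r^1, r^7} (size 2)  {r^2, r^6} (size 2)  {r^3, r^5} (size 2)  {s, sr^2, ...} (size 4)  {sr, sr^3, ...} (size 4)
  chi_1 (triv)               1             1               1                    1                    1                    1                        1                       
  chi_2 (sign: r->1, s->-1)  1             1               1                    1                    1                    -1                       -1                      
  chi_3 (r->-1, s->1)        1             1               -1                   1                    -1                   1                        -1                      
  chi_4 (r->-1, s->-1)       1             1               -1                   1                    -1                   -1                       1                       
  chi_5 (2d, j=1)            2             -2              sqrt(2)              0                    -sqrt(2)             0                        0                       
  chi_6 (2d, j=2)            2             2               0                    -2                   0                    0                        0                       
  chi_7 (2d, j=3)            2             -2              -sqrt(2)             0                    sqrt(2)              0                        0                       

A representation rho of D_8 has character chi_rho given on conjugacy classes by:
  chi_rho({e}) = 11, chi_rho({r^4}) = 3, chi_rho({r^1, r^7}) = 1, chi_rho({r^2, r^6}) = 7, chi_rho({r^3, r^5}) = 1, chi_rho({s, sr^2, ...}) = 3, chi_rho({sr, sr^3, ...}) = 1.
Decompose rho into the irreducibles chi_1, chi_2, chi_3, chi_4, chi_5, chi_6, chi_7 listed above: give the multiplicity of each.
Multiplicities: chi_1: 3, chi_2: 1, chi_3: 2, chi_4: 1, chi_5: 1, chi_6: 0, chi_7: 1.

Reasoning: Use <chi_rho, chi> = (1/|G|) sum_C |C| * chi_rho(C) * conj(chi(C)) with |G| = 16 for each irreducible chi in the table:
  <chi_rho, chi_1> = (1/16)[1*(11)*conj(1) + 1*(3)*conj(1) + 2*(1)*conj(1) + 2*(7)*conj(1) + 2*(1)*conj(1) + 4*(3)*conj(1) + 4*(1)*conj(1)]
      = (1/16)[(11) + (3) + (2) + (14) + (2) + (12) + (4)] = 48/16 = 3
  <chi_rho, chi_2> = (1/16)[1*(11)*conj(1) + 1*(3)*conj(1) + 2*(1)*conj(1) + 2*(7)*conj(1) + 2*(1)*conj(1) + 4*(3)*conj(-1) + 4*(1)*conj(-1)]
      = (1/16)[(11) + (3) + (2) + (14) + (2) + (-12) + (-4)] = 16/16 = 1
  <chi_rho, chi_3> = (1/16)[1*(11)*conj(1) + 1*(3)*conj(1) + 2*(1)*conj(-1) + 2*(7)*conj(1) + 2*(1)*conj(-1) + 4*(3)*conj(1) + 4*(1)*conj(-1)]
      = (1/16)[(11) + (3) + (-2) + (14) + (-2) + (12) + (-4)] = 32/16 = 2
  <chi_rho, chi_4> = (1/16)[1*(11)*conj(1) + 1*(3)*conj(1) + 2*(1)*conj(-1) + 2*(7)*conj(1) + 2*(1)*conj(-1) + 4*(3)*conj(-1) + 4*(1)*conj(1)]
      = (1/16)[(11) + (3) + (-2) + (14) + (-2) + (-12) + (4)] = 16/16 = 1
  <chi_rho, chi_5> = (1/16)[1*(11)*conj(2) + 1*(3)*conj(-2) + 2*(1)*conj(sqrt(2)) + 2*(7)*conj(0) + 2*(1)*conj(-sqrt(2)) + 4*(3)*conj(0) + 4*(1)*conj(0)]
      = (1/16)[(22) + (-6) + (2*sqrt(2)) + (0) + (-2*sqrt(2)) + (0) + (0)] = 16/16 = 1
  <chi_rho, chi_6> = (1/16)[1*(11)*conj(2) + 1*(3)*conj(2) + 2*(1)*conj(0) + 2*(7)*conj(-2) + 2*(1)*conj(0) + 4*(3)*conj(0) + 4*(1)*conj(0)]
      = (1/16)[(22) + (6) + (0) + (-28) + (0) + (0) + (0)] = 0/16 = 0
  <chi_rho, chi_7> = (1/16)[1*(11)*conj(2) + 1*(3)*conj(-2) + 2*(1)*conj(-sqrt(2)) + 2*(7)*conj(0) + 2*(1)*conj(sqrt(2)) + 4*(3)*conj(0) + 4*(1)*conj(0)]
      = (1/16)[(22) + (-6) + (-2*sqrt(2)) + (0) + (2*sqrt(2)) + (0) + (0)] = 16/16 = 1
Dimension check: dim(rho) = sum (mult * dim) = 3*1 + 1*1 + 2*1 + 1*1 + 1*2 + 0*2 + 1*2 = 11 = chi_rho(e) = 11.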